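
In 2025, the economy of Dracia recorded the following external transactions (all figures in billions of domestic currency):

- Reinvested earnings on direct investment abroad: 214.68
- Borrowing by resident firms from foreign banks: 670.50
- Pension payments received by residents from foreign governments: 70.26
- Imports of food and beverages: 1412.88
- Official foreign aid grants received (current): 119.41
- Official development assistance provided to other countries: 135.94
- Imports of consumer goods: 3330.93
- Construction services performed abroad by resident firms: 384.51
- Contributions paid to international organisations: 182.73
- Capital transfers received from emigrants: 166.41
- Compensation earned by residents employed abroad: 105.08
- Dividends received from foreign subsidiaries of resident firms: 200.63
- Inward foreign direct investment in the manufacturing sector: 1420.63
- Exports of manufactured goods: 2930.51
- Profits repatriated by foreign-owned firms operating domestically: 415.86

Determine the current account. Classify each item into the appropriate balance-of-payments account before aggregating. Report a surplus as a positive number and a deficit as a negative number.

-1453.26

Goods: -1412.88 - 3330.93 + 2930.51 = -1813.30
Services: 384.51
Primary income: -415.86 + 200.63 + 105.08 + 214.68 = 104.53
Secondary income: 70.26 - 135.94 + 119.41 - 182.73 = -129.00
Current account = (-1813.30) + 384.51 + 104.53 + (-129.00) = -1453.26
(Excluded from the current account — financial account: borrowing by resident firms from foreign banks 670.50, inward foreign direct investment in the manufacturing sector 1420.63; capital account: capital transfers received from emigrants 166.41.)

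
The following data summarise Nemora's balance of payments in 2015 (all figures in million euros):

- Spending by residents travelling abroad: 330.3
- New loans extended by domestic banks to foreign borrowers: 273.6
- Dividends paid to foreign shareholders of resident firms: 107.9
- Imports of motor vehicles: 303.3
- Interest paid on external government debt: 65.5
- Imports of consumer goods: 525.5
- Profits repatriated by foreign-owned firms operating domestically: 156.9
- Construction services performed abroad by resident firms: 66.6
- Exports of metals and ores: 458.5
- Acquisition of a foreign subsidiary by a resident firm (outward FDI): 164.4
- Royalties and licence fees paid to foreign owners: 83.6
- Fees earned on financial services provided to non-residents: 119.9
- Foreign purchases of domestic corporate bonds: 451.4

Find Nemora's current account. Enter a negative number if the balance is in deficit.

-928.0

Goods: -525.5 - 303.3 + 458.5 = -370.3
Services: -83.6 + 66.6 + 119.9 - 330.3 = -227.4
Primary income: -156.9 - 65.5 - 107.9 = -330.3
Current account = (-370.3) + (-227.4) + (-330.3) = -928.0
(Excluded from the current account — financial account: new loans extended by domestic banks to foreign borrowers 273.6, acquisition of a foreign subsidiary by a resident firm (outward FDI) 164.4, foreign purchases of domestic corporate bonds 451.4.)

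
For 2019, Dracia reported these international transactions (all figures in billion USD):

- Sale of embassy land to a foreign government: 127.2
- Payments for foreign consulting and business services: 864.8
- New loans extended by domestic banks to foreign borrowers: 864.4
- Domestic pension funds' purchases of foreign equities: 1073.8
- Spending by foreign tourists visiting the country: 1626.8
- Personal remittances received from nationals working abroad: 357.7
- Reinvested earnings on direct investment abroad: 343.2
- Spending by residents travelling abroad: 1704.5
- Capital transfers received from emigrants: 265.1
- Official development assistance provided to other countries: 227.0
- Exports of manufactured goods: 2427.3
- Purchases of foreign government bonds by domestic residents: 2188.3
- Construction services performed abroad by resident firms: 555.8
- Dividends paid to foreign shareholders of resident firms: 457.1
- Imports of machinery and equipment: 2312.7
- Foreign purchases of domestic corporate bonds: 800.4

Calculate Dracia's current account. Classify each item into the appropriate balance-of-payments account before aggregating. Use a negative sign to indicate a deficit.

Goods: -2312.7 + 2427.3 = 114.6
Services: 1626.8 + 555.8 - 864.8 - 1704.5 = -386.7
Primary income: -457.1 + 343.2 = -113.9
Secondary income: -227.0 + 357.7 = 130.7
Current account = 114.6 + (-386.7) + (-113.9) + 130.7 = -255.3
(Excluded from the current account — capital account: sale of embassy land to a foreign government 127.2, capital transfers received from emigrants 265.1; financial account: new loans extended by domestic banks to foreign borrowers 864.4, domestic pension funds' purchases of foreign equities 1073.8, purchases of foreign government bonds by domestic residents 2188.3, foreign purchases of domestic corporate bonds 800.4.)

-255.3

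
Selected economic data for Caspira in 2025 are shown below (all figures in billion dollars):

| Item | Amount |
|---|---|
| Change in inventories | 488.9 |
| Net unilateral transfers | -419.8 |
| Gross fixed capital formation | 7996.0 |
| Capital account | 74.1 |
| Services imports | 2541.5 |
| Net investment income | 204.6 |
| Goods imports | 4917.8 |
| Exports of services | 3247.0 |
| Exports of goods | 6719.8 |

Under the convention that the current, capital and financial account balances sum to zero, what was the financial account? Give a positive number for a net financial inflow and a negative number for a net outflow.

Goods balance = 6719.8 - 4917.8 = 1802.0
Services balance = 3247.0 - 2541.5 = 705.5
Trade balance (goods + services) = 1802.0 + 705.5 = 2507.5
Net primary income = 204.6
Net secondary income = -419.8
Current account = 2507.5 + 204.6 + (-419.8) = 2292.3
Financial account = -(2292.3 + 74.1) = -2366.4

-2366.4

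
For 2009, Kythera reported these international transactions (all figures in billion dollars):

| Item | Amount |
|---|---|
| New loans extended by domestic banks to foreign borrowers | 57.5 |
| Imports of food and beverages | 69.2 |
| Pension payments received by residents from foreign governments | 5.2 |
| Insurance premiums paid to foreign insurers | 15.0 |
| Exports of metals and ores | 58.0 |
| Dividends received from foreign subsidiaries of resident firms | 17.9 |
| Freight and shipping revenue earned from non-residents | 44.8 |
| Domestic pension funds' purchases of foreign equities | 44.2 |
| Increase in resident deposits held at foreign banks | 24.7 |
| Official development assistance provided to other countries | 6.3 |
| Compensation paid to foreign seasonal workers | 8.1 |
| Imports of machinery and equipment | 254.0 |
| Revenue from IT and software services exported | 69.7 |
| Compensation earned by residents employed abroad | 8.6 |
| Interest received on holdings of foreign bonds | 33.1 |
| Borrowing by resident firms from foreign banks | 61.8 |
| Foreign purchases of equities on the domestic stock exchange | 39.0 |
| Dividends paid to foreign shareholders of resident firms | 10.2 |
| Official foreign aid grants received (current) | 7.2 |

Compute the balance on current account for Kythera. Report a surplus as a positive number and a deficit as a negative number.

-118.3

Goods: -69.2 + 58.0 - 254.0 = -265.2
Services: 44.8 - 15.0 + 69.7 = 99.5
Primary income: 33.1 + 17.9 - 8.1 + 8.6 - 10.2 = 41.3
Secondary income: -6.3 + 7.2 + 5.2 = 6.1
Current account = (-265.2) + 99.5 + 41.3 + 6.1 = -118.3
(Excluded from the current account — financial account: new loans extended by domestic banks to foreign borrowers 57.5, domestic pension funds' purchases of foreign equities 44.2, increase in resident deposits held at foreign banks 24.7, borrowing by resident firms from foreign banks 61.8, foreign purchases of equities on the domestic stock exchange 39.0.)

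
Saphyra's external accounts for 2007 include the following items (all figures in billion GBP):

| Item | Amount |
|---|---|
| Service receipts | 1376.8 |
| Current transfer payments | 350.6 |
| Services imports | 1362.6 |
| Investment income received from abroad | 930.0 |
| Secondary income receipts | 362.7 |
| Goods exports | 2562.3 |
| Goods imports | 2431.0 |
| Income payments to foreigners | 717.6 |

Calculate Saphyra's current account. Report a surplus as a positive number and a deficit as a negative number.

Goods balance = 2562.3 - 2431.0 = 131.3
Services balance = 1376.8 - 1362.6 = 14.2
Trade balance (goods + services) = 131.3 + 14.2 = 145.5
Net primary income = 930.0 - 717.6 = 212.4
Net secondary income = 362.7 - 350.6 = 12.1
Current account = 145.5 + 212.4 + 12.1 = 370.0

370.0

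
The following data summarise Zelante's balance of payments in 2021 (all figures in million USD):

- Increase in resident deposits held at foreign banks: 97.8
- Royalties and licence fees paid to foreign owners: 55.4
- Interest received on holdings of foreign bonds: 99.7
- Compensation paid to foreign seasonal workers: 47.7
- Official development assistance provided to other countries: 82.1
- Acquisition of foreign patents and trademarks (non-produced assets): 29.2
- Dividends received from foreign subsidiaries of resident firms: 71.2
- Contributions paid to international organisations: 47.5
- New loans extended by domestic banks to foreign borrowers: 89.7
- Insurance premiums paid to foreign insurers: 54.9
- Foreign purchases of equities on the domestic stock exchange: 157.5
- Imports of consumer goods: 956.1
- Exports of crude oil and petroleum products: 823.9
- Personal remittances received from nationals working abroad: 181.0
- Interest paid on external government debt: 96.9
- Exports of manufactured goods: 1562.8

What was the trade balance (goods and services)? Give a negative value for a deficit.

1320.3

Goods: 1562.8 + 823.9 - 956.1 = 1430.6
Services: -54.9 - 55.4 = -110.3
Trade balance = 1430.6 + (-110.3) = 1320.3
(Excluded from the trade balance — financial account: increase in resident deposits held at foreign banks 97.8, new loans extended by domestic banks to foreign borrowers 89.7, foreign purchases of equities on the domestic stock exchange 157.5; primary income: interest received on holdings of foreign bonds 99.7, compensation paid to foreign seasonal workers 47.7, dividends received from foreign subsidiaries of resident firms 71.2, interest paid on external government debt 96.9; secondary income: official development assistance provided to other countries 82.1, contributions paid to international organisations 47.5, personal remittances received from nationals working abroad 181.0; capital account: acquisition of foreign patents and trademarks (non-produced assets) 29.2.)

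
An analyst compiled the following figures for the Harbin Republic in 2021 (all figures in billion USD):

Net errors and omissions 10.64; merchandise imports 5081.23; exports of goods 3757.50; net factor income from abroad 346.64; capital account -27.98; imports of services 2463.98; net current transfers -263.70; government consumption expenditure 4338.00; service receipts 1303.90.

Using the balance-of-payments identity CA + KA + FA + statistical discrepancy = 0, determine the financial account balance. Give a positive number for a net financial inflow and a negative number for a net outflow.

2418.21

Goods balance = 3757.50 - 5081.23 = -1323.73
Services balance = 1303.90 - 2463.98 = -1160.08
Trade balance (goods + services) = -1323.73 + (-1160.08) = -2483.81
Net primary income = 346.64
Net secondary income = -263.70
Current account = -2483.81 + 346.64 + (-263.70) = -2400.87
Financial account = -(-2400.87 + (-27.98) + 10.64) = 2418.21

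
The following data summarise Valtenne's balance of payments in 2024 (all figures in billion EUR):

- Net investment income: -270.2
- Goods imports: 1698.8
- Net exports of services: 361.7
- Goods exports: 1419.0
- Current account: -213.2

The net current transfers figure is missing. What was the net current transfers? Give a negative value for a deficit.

Current account = goods balance + services balance + net primary income + net secondary income
Sum of the known components = -188.3
Net current transfers = CA - (known components) = -213.2 - (-188.3) = -24.9

-24.9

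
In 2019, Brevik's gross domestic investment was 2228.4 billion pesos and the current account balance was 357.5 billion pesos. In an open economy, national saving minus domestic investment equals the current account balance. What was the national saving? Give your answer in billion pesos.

2585.9

S = I + CA = 2228.4 + 357.5 = 2585.9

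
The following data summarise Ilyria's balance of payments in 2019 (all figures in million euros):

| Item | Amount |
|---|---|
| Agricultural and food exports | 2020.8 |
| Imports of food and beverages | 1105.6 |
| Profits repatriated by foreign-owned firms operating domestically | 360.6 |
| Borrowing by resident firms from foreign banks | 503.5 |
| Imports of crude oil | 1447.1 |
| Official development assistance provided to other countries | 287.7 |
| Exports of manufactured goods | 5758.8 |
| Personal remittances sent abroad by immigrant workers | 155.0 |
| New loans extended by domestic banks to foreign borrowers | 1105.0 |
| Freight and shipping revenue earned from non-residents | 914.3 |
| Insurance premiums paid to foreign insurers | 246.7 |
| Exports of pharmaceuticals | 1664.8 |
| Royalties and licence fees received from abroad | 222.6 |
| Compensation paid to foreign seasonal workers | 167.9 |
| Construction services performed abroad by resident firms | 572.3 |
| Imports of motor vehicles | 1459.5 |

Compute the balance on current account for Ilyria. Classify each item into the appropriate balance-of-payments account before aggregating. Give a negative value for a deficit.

Goods: -1459.5 - 1105.6 - 1447.1 + 2020.8 + 1664.8 + 5758.8 = 5432.2
Services: 222.6 + 914.3 - 246.7 + 572.3 = 1462.5
Primary income: -167.9 - 360.6 = -528.5
Secondary income: -287.7 - 155.0 = -442.7
Current account = 5432.2 + 1462.5 + (-528.5) + (-442.7) = 5923.5
(Excluded from the current account — financial account: borrowing by resident firms from foreign banks 503.5, new loans extended by domestic banks to foreign borrowers 1105.0.)

5923.5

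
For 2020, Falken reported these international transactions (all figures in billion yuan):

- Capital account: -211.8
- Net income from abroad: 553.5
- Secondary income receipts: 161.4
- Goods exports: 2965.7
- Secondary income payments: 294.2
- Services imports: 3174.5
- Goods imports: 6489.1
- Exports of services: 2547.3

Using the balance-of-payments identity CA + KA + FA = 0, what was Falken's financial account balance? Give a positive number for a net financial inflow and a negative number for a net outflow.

3941.7

Goods balance = 2965.7 - 6489.1 = -3523.4
Services balance = 2547.3 - 3174.5 = -627.2
Trade balance (goods + services) = -3523.4 + (-627.2) = -4150.6
Net primary income = 553.5
Net secondary income = 161.4 - 294.2 = -132.8
Current account = -4150.6 + 553.5 + (-132.8) = -3729.9
Financial account = -(-3729.9 + (-211.8)) = 3941.7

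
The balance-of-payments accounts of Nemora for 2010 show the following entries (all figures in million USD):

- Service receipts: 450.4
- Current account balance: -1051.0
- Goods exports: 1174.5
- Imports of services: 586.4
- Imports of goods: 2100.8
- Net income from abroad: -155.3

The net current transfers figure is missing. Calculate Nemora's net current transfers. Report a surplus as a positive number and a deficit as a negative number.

166.6

Current account = goods balance + services balance + net primary income + net secondary income
Sum of the known components = -1217.6
Net current transfers = CA - (known components) = -1051.0 - (-1217.6) = 166.6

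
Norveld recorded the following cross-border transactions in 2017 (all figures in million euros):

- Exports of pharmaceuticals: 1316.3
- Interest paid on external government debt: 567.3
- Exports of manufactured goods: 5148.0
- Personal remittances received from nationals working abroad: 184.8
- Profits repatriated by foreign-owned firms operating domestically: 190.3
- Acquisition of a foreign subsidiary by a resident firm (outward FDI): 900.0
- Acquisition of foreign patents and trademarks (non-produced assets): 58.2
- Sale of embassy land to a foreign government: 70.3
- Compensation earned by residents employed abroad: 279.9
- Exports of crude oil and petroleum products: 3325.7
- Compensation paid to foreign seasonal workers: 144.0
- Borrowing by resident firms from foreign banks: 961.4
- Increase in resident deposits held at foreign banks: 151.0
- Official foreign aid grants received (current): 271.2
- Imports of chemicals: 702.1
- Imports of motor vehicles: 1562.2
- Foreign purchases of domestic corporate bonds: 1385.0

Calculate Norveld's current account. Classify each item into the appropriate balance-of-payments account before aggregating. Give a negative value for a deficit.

Goods: -1562.2 - 702.1 + 3325.7 + 1316.3 + 5148.0 = 7525.7
Primary income: -567.3 + 279.9 - 190.3 - 144.0 = -621.7
Secondary income: 271.2 + 184.8 = 456.0
Current account = 7525.7 + (-621.7) + 456.0 = 7360.0
(Excluded from the current account — financial account: acquisition of a foreign subsidiary by a resident firm (outward FDI) 900.0, borrowing by resident firms from foreign banks 961.4, increase in resident deposits held at foreign banks 151.0, foreign purchases of domestic corporate bonds 1385.0; capital account: acquisition of foreign patents and trademarks (non-produced assets) 58.2, sale of embassy land to a foreign government 70.3.)

7360.0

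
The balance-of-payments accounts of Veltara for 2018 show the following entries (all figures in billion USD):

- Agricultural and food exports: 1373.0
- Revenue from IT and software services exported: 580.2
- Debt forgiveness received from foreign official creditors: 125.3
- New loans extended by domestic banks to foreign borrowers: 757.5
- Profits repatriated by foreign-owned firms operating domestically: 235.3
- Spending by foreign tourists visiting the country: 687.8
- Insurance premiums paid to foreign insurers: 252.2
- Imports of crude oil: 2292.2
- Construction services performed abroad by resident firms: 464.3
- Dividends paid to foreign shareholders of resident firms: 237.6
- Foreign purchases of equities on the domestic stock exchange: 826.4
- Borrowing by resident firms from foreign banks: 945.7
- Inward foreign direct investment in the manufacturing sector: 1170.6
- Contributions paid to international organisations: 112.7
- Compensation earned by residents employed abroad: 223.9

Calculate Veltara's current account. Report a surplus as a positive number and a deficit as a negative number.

Goods: 1373.0 - 2292.2 = -919.2
Services: 687.8 - 252.2 + 580.2 + 464.3 = 1480.1
Primary income: -237.6 + 223.9 - 235.3 = -249.0
Secondary income: -112.7
Current account = (-919.2) + 1480.1 + (-249.0) + (-112.7) = 199.2
(Excluded from the current account — capital account: debt forgiveness received from foreign official creditors 125.3; financial account: new loans extended by domestic banks to foreign borrowers 757.5, foreign purchases of equities on the domestic stock exchange 826.4, borrowing by resident firms from foreign banks 945.7, inward foreign direct investment in the manufacturing sector 1170.6.)

199.2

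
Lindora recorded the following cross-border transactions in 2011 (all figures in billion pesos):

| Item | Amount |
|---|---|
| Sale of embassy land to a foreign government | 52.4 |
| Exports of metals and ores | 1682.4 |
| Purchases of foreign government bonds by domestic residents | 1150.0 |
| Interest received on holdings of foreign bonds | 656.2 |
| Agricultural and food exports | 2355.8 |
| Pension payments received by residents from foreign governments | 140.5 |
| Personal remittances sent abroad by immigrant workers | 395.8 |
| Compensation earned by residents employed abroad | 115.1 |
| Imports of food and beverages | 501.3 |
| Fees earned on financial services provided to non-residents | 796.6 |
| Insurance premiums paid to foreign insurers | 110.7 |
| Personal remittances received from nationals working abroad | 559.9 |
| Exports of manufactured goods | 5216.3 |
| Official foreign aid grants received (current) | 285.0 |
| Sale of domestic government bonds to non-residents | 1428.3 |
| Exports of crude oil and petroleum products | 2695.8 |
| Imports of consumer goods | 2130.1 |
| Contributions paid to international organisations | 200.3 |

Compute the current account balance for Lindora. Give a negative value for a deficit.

11165.4

Goods: 1682.4 - 501.3 - 2130.1 + 2695.8 + 5216.3 + 2355.8 = 9318.9
Services: -110.7 + 796.6 = 685.9
Primary income: 115.1 + 656.2 = 771.3
Secondary income: 285.0 + 559.9 + 140.5 - 395.8 - 200.3 = 389.3
Current account = 9318.9 + 685.9 + 771.3 + 389.3 = 11165.4
(Excluded from the current account — capital account: sale of embassy land to a foreign government 52.4; financial account: purchases of foreign government bonds by domestic residents 1150.0, sale of domestic government bonds to non-residents 1428.3.)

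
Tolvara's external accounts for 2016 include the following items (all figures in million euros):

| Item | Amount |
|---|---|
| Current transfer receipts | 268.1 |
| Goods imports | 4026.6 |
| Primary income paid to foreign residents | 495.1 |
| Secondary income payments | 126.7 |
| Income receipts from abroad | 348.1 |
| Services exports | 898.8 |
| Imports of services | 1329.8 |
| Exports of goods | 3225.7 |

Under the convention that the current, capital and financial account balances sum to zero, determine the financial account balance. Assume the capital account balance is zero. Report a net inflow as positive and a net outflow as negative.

1237.5

Goods balance = 3225.7 - 4026.6 = -800.9
Services balance = 898.8 - 1329.8 = -431.0
Trade balance (goods + services) = -800.9 + (-431.0) = -1231.9
Net primary income = 348.1 - 495.1 = -147.0
Net secondary income = 268.1 - 126.7 = 141.4
Current account = -1231.9 + (-147.0) + 141.4 = -1237.5
Financial account = -(-1237.5) = 1237.5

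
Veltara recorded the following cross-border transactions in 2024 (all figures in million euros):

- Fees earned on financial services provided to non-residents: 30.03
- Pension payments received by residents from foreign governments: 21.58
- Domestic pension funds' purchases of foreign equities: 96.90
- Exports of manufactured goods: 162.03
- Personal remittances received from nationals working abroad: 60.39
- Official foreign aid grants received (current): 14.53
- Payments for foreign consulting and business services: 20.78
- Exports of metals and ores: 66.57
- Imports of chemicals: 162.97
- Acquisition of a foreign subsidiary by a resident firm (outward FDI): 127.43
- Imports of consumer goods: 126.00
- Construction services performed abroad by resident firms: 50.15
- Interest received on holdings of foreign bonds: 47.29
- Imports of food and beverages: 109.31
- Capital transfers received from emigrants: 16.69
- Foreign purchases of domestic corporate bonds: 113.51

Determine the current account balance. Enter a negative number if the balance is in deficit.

Goods: -162.97 + 162.03 + 66.57 - 126.00 - 109.31 = -169.68
Services: 50.15 - 20.78 + 30.03 = 59.40
Primary income: 47.29
Secondary income: 60.39 + 21.58 + 14.53 = 96.50
Current account = (-169.68) + 59.40 + 47.29 + 96.50 = 33.51
(Excluded from the current account — financial account: domestic pension funds' purchases of foreign equities 96.90, acquisition of a foreign subsidiary by a resident firm (outward FDI) 127.43, foreign purchases of domestic corporate bonds 113.51; capital account: capital transfers received from emigrants 16.69.)

33.51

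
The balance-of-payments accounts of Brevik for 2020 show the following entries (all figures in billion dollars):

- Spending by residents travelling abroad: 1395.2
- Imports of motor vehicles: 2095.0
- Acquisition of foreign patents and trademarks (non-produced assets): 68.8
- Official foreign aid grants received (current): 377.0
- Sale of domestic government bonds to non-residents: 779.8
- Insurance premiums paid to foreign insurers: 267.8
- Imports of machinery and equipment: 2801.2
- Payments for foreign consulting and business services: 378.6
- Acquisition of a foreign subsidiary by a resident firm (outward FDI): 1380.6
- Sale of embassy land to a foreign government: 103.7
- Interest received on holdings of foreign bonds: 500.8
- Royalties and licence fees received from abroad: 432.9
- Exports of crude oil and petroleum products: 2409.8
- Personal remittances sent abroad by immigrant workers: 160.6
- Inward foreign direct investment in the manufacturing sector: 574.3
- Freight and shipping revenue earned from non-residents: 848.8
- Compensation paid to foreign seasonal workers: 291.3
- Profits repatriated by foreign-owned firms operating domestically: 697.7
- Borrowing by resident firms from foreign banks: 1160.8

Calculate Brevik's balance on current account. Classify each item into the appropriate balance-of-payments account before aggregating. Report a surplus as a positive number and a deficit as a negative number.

Goods: -2095.0 + 2409.8 - 2801.2 = -2486.4
Services: 432.9 - 267.8 - 378.6 - 1395.2 + 848.8 = -759.9
Primary income: -291.3 - 697.7 + 500.8 = -488.2
Secondary income: 377.0 - 160.6 = 216.4
Current account = (-2486.4) + (-759.9) + (-488.2) + 216.4 = -3518.1
(Excluded from the current account — capital account: acquisition of foreign patents and trademarks (non-produced assets) 68.8, sale of embassy land to a foreign government 103.7; financial account: sale of domestic government bonds to non-residents 779.8, acquisition of a foreign subsidiary by a resident firm (outward FDI) 1380.6, inward foreign direct investment in the manufacturing sector 574.3, borrowing by resident firms from foreign banks 1160.8.)

-3518.1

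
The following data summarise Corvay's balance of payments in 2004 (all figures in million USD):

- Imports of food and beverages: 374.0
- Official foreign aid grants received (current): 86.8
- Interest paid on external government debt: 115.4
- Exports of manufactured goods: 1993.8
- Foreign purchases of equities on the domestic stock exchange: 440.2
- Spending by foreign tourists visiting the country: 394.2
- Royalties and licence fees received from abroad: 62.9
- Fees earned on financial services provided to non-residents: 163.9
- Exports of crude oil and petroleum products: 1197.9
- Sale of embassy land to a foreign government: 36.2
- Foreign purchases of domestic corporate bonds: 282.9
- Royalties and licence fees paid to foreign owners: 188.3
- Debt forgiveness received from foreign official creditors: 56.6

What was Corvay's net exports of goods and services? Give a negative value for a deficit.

3250.4

Goods: 1993.8 + 1197.9 - 374.0 = 2817.7
Services: 163.9 - 188.3 + 394.2 + 62.9 = 432.7
Trade balance = 2817.7 + 432.7 = 3250.4
(Excluded from the trade balance — secondary income: official foreign aid grants received (current) 86.8; primary income: interest paid on external government debt 115.4; financial account: foreign purchases of equities on the domestic stock exchange 440.2, foreign purchases of domestic corporate bonds 282.9; capital account: sale of embassy land to a foreign government 36.2, debt forgiveness received from foreign official creditors 56.6.)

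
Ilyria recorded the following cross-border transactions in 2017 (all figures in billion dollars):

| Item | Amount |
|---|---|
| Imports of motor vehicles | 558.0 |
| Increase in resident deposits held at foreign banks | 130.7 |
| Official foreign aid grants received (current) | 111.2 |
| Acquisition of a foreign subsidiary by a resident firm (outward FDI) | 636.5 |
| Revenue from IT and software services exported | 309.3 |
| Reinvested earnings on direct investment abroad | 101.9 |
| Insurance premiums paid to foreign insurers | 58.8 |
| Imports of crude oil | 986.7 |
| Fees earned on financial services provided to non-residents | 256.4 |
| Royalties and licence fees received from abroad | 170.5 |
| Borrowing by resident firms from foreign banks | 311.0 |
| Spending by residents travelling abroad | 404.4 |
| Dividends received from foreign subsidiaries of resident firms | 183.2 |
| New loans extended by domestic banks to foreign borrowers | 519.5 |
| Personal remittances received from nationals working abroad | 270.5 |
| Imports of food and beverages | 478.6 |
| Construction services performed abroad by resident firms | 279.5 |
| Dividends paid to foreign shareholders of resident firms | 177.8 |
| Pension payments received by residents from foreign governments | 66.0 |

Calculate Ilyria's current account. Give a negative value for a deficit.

-915.8

Goods: -478.6 - 986.7 - 558.0 = -2023.3
Services: -58.8 + 170.5 - 404.4 + 309.3 + 256.4 + 279.5 = 552.5
Primary income: 101.9 + 183.2 - 177.8 = 107.3
Secondary income: 111.2 + 270.5 + 66.0 = 447.7
Current account = (-2023.3) + 552.5 + 107.3 + 447.7 = -915.8
(Excluded from the current account — financial account: increase in resident deposits held at foreign banks 130.7, acquisition of a foreign subsidiary by a resident firm (outward FDI) 636.5, borrowing by resident firms from foreign banks 311.0, new loans extended by domestic banks to foreign borrowers 519.5.)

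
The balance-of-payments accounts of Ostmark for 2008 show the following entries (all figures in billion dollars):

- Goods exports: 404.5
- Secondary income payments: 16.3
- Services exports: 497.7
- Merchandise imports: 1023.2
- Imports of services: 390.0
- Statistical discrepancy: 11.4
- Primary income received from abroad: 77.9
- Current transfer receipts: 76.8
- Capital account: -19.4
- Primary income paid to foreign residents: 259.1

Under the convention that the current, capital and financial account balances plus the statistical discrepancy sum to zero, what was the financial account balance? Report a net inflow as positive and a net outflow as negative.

639.7

Goods balance = 404.5 - 1023.2 = -618.7
Services balance = 497.7 - 390.0 = 107.7
Trade balance (goods + services) = -618.7 + 107.7 = -511.0
Net primary income = 77.9 - 259.1 = -181.2
Net secondary income = 76.8 - 16.3 = 60.5
Current account = -511.0 + (-181.2) + 60.5 = -631.7
Financial account = -(-631.7 + (-19.4) + 11.4) = 639.7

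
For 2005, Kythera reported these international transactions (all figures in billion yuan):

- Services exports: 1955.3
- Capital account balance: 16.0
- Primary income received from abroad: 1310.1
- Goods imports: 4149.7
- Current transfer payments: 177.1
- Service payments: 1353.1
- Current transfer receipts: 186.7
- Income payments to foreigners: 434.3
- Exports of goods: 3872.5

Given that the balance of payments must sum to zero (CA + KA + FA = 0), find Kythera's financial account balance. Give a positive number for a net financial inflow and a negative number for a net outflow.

-1226.4

Goods balance = 3872.5 - 4149.7 = -277.2
Services balance = 1955.3 - 1353.1 = 602.2
Trade balance (goods + services) = -277.2 + 602.2 = 325.0
Net primary income = 1310.1 - 434.3 = 875.8
Net secondary income = 186.7 - 177.1 = 9.6
Current account = 325.0 + 875.8 + 9.6 = 1210.4
Financial account = -(1210.4 + 16.0) = -1226.4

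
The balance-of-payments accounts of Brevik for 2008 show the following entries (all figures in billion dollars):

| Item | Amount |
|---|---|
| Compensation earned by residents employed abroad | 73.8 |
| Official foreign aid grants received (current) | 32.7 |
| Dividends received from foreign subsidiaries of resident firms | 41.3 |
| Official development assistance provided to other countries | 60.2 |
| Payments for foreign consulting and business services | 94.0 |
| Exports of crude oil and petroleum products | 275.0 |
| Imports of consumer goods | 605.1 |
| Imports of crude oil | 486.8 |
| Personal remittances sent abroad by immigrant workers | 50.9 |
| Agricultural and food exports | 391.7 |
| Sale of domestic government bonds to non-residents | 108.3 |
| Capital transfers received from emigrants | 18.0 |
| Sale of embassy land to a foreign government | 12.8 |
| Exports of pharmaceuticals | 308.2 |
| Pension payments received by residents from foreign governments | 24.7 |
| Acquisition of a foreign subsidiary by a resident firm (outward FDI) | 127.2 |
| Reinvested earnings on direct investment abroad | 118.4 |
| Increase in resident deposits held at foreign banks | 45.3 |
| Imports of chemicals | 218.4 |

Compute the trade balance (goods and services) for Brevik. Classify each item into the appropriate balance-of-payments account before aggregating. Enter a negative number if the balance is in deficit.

Goods: 391.7 - 486.8 + 275.0 + 308.2 - 218.4 - 605.1 = -335.4
Services: -94.0
Trade balance = -335.4 + (-94.0) = -429.4
(Excluded from the trade balance — primary income: compensation earned by residents employed abroad 73.8, dividends received from foreign subsidiaries of resident firms 41.3, reinvested earnings on direct investment abroad 118.4; secondary income: official foreign aid grants received (current) 32.7, official development assistance provided to other countries 60.2, personal remittances sent abroad by immigrant workers 50.9, pension payments received by residents from foreign governments 24.7; financial account: sale of domestic government bonds to non-residents 108.3, acquisition of a foreign subsidiary by a resident firm (outward FDI) 127.2, increase in resident deposits held at foreign banks 45.3; capital account: capital transfers received from emigrants 18.0, sale of embassy land to a foreign government 12.8.)

-429.4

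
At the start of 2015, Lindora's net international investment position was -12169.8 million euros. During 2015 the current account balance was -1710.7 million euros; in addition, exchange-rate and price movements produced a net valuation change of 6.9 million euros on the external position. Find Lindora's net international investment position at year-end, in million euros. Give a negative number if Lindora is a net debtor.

-13873.6

Change in NIIP = current account + net valuation change = -1710.7 + 6.9 = -1703.8
End-of-year NIIP = -12169.8 + (-1703.8) = -13873.6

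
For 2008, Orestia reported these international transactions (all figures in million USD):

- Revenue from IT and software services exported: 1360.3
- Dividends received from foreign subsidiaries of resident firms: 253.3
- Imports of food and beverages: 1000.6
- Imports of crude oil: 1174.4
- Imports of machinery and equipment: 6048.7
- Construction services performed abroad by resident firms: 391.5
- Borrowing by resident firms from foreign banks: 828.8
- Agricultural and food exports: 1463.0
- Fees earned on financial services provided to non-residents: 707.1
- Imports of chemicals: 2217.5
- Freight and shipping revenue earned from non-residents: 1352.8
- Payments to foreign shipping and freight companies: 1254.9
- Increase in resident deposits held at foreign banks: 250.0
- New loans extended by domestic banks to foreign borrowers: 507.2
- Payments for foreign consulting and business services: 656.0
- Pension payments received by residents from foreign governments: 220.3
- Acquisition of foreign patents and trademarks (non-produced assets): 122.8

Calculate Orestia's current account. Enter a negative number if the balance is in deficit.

-6603.8

Goods: -1000.6 - 6048.7 - 2217.5 + 1463.0 - 1174.4 = -8978.2
Services: -1254.9 + 707.1 + 391.5 - 656.0 + 1352.8 + 1360.3 = 1900.8
Primary income: 253.3
Secondary income: 220.3
Current account = (-8978.2) + 1900.8 + 253.3 + 220.3 = -6603.8
(Excluded from the current account — financial account: borrowing by resident firms from foreign banks 828.8, increase in resident deposits held at foreign banks 250.0, new loans extended by domestic banks to foreign borrowers 507.2; capital account: acquisition of foreign patents and trademarks (non-produced assets) 122.8.)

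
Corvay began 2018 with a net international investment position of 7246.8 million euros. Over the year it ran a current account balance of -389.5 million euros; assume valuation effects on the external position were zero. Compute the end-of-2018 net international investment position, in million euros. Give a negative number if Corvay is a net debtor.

6857.3

With no valuation effects, change in NIIP = current account = -389.5
End-of-year NIIP = 7246.8 + (-389.5) = 6857.3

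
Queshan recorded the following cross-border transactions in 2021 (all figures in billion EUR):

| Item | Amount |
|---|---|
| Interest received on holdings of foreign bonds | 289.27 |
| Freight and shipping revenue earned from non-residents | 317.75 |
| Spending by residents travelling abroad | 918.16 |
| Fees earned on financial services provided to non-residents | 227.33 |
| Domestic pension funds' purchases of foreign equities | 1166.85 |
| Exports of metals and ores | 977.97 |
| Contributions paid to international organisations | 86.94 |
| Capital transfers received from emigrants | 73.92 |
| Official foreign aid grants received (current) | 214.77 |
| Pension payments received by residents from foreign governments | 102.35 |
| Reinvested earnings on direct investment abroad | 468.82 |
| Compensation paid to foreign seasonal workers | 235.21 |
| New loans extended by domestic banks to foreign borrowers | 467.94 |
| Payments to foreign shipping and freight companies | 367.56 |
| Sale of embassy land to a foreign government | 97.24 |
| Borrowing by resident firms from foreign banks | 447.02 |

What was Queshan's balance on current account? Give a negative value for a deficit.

Goods: 977.97
Services: -367.56 - 918.16 + 317.75 + 227.33 = -740.64
Primary income: 289.27 + 468.82 - 235.21 = 522.88
Secondary income: -86.94 + 214.77 + 102.35 = 230.18
Current account = 977.97 + (-740.64) + 522.88 + 230.18 = 990.39
(Excluded from the current account — financial account: domestic pension funds' purchases of foreign equities 1166.85, new loans extended by domestic banks to foreign borrowers 467.94, borrowing by resident firms from foreign banks 447.02; capital account: capital transfers received from emigrants 73.92, sale of embassy land to a foreign government 97.24.)

990.39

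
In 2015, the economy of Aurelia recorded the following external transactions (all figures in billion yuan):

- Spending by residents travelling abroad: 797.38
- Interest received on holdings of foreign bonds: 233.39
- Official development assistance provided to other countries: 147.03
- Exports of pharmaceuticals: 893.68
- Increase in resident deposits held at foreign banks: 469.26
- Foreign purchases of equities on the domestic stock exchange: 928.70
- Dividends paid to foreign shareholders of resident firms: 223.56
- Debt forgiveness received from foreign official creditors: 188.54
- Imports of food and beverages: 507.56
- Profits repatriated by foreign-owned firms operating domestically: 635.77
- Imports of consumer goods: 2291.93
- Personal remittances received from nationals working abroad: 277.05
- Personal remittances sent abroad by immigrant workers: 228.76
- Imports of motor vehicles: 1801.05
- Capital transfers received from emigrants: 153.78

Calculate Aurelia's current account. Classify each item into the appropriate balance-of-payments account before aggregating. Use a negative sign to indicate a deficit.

Goods: -2291.93 + 893.68 - 1801.05 - 507.56 = -3706.86
Services: -797.38
Primary income: -223.56 + 233.39 - 635.77 = -625.94
Secondary income: -147.03 + 277.05 - 228.76 = -98.74
Current account = (-3706.86) + (-797.38) + (-625.94) + (-98.74) = -5228.92
(Excluded from the current account — financial account: increase in resident deposits held at foreign banks 469.26, foreign purchases of equities on the domestic stock exchange 928.70; capital account: debt forgiveness received from foreign official creditors 188.54, capital transfers received from emigrants 153.78.)

-5228.92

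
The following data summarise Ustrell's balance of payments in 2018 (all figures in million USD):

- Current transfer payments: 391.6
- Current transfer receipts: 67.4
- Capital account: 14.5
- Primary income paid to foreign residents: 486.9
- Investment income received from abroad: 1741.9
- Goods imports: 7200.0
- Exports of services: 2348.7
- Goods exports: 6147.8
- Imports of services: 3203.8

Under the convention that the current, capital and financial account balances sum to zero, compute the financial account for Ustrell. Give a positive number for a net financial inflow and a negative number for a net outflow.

962.0

Goods balance = 6147.8 - 7200.0 = -1052.2
Services balance = 2348.7 - 3203.8 = -855.1
Trade balance (goods + services) = -1052.2 + (-855.1) = -1907.3
Net primary income = 1741.9 - 486.9 = 1255.0
Net secondary income = 67.4 - 391.6 = -324.2
Current account = -1907.3 + 1255.0 + (-324.2) = -976.5
Financial account = -(-976.5 + 14.5) = 962.0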